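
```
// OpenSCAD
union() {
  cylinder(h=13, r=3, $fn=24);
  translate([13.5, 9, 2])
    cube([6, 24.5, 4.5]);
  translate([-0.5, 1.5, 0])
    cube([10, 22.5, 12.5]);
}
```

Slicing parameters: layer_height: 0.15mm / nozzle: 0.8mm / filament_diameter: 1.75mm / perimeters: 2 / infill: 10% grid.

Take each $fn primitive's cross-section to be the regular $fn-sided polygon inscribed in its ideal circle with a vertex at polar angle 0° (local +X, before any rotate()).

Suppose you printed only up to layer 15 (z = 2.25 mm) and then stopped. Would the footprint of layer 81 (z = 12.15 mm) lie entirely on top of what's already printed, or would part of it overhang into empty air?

Compare the two slices. At z = 2.25: the cylinder: section is a regular 24-gon, circumradius r=3 (area = (24/2)·3.000²·sin(360°/24) = 27.95 mm²); the cube at (13.5, 9) is present — its section is the full 6×24.5 rectangle (area 147.00 mm²); the 10×22.5 cube at (-0.5, 1.5) contributes its full rectangle (area 225.00 mm²); Taking the union: the regions partially overlap — summed areas 399.95 mm² minus the doubly-counted overlap 3.44 mm² gives 396.51 mm² — area = 396.51 mm². At z = 12.15: the r=3 cylinder contributes a regular 24-gon of circumradius 3 (area = (24/2)·3.000²·sin(360°/24) = 27.95 mm²); the cube at (13.5, 9) is not intersected at this z (z outside [2, 6.5]); the cube at (-0.5, 1.5) (footprint 10×22.5) is included at this height (area 225.00 mm²); Taking the union: the regions partially overlap — summed areas 252.95 mm² minus the doubly-counted overlap 3.44 mm² gives 249.51 mm² — area = 249.51 mm². Checking containment: the cross-section at z = 12.15 is a subset of the cross-section at z = 2.25.

entirely on top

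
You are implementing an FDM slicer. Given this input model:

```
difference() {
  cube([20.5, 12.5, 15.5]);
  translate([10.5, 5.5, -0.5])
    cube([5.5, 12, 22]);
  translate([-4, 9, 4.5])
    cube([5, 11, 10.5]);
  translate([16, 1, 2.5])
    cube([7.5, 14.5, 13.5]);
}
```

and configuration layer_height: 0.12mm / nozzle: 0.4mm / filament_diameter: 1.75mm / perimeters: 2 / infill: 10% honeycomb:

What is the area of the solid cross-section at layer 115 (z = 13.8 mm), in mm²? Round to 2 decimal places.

162.50 mm²

At z = 13.8 mm: the 20.5×12.5 cube contributes its full rectangle (area 256.25 mm²); the cube at (10.5, 5.5) is present — its section is the full 5.5×12 rectangle (area 66.00 mm²); the cube at (-4, 9) is present — its section is the full 5×11 rectangle (area 55.00 mm²); the 7.5×14.5 cube at (16, 1) contributes its full rectangle (area 108.75 mm²); After the difference (first − rest): starting from the 20.5×12.5 cube (256.25 mm²), the 5.5×12 cube at (10.5, 5.5) partially overlaps it — only the 38.50 mm² overlap (of its 66.00 mm²) is removed, clipping the outline; the 5×11 cube at (-4, 9) partially overlaps it — only the 3.50 mm² overlap (of its 55.00 mm²) is removed, clipping the outline; the 7.5×14.5 cube at (16, 1) partially overlaps it — only the 51.75 mm² overlap (of its 108.75 mm²) is removed, clipping the outline — area = 162.50 mm². Overall, the cross-section is a single solid region. Net area = 162.50 mm².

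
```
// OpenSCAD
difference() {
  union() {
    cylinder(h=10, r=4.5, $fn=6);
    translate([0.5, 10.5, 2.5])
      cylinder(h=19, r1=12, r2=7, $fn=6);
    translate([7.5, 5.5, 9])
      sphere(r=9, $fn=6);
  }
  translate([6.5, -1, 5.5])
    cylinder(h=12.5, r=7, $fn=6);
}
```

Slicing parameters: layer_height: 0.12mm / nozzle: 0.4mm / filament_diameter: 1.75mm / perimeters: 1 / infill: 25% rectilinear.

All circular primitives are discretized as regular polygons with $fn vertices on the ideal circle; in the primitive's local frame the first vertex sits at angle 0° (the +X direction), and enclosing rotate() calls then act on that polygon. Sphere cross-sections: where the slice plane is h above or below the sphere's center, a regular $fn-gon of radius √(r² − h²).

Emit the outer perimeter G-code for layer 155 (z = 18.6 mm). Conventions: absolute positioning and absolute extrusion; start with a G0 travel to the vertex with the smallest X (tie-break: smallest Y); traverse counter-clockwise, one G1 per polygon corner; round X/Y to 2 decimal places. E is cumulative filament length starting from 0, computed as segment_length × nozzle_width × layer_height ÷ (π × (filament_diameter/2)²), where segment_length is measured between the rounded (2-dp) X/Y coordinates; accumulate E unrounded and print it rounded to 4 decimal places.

G0 X-7.26 Y10.50 Z18.60
G1 X-3.38 Y3.78 E0.1549
G1 X4.38 Y3.78 E0.3097
G1 X8.26 Y10.50 E0.4646
G1 X4.38 Y17.22 E0.6194
G1 X-3.38 Y17.22 E0.7743
G1 X-7.26 Y10.50 E0.9291

At z = 18.6 mm: the cylinder does not reach this height (z outside [0, 10]); the cone at (0.5, 10.5) contributes a regular 6-gon of circumradius 7.763 (interpolated between r1=12 and r2=7 at t=0.847); the sphere at (7.5, 5.5) is not intersected at this z (|z−center|=9.600 > r=9); Merging all regions: only the cone at (0.5, 10.5) is present, so the union is just that shape — 1 connected region; the cylinder at (6.5, -1) is not intersected at this z (z outside [5.5, 18]); Taking the first minus the rest: none of the subtracted shapes is present at this height, so the result so far is unchanged — 1 connected region. The outline is a single polygon with 6 vertices. Extrusion per mm of travel: 0.4 × 0.12 / (π × 0.875²) = 0.019956. Accumulating E over each segment gives final E = 0.9291.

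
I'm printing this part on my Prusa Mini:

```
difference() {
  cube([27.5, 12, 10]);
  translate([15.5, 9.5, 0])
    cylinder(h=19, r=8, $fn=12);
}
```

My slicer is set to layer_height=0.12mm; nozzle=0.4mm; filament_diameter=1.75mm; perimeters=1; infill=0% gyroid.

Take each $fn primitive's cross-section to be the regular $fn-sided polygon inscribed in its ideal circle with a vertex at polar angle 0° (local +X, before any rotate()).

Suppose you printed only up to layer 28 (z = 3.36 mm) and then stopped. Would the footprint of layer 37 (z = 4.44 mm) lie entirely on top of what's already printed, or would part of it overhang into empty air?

entirely on top

Compare the two slices. At z = 3.36: the 27.5×12 cube contributes its full rectangle (area 330.00 mm²); the cylinder at (15.5, 9.5): section is a regular 12-gon, circumradius r=8 (area = (12/2)·8.000²·sin(360°/12) = 192.00 mm²); Taking the first minus the rest: starting from the 27.5×12 cube (330.00 mm²), the r=8 cylinder at (15.5, 9.5) partially overlaps it — only the 134.33 mm² overlap (of its 192.00 mm²) is removed, clipping the outline — area = 195.67 mm². At z = 4.44: the 27.5×12 cube contributes its full rectangle (area 330.00 mm²); the cylinder at (15.5, 9.5): section is a regular 12-gon, circumradius r=8 (area = (12/2)·8.000²·sin(360°/12) = 192.00 mm²); Taking the first minus the rest: starting from the 27.5×12 cube (330.00 mm²), the r=8 cylinder at (15.5, 9.5) partially overlaps it — only the 134.33 mm² overlap (of its 192.00 mm²) is removed, clipping the outline — area = 195.67 mm². Checking containment: the cross-section at z = 4.44 is a subset of the cross-section at z = 3.36.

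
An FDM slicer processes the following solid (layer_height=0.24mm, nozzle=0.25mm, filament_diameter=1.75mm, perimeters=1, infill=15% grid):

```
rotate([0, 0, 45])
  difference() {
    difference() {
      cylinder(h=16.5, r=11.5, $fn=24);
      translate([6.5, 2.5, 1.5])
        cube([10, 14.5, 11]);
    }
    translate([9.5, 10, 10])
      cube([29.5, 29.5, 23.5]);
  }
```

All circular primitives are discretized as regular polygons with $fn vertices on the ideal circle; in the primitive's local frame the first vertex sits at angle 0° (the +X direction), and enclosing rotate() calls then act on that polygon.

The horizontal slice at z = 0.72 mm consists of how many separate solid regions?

1

At z = 0.72 mm: the cylinder: section is a regular 24-gon, circumradius r=11.5; the cube at (6.5, 2.5) does not reach this height (z outside [1.5, 12.5]); Subtracting the remaining from the first: none of the subtracted shapes is present at this height, so the r=11.5 cylinder is unchanged — 1 connected region; the cube at (9.5, 10) does not reach this height (z outside [10, 33.5]); Taking the first minus the rest: none of the subtracted shapes is present at this height, so the result so far is unchanged — 1 connected region; (rotated 45° about Z; rotation is an isometry so areas/perimeters/island counts are preserved). The result has 1 disconnected region.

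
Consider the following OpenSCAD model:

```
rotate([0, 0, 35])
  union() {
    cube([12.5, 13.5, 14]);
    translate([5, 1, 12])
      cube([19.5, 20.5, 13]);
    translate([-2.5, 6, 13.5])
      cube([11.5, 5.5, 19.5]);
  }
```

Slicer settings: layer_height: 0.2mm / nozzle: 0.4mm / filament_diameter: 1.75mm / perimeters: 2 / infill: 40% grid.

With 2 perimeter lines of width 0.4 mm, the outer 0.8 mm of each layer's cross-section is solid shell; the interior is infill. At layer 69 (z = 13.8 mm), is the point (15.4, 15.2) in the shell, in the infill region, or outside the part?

infill

At z = 13.8 mm: the cube is present — its section is the full 12.5×13.5 rectangle; the cube at (5, 1) is present — its section is the full 19.5×20.5 rectangle; the cube at (-2.5, 6) is present — its section is the full 11.5×5.5 rectangle; Taking the union: the regions partially overlap (shared area 143.25 mm²), so overlapping operands fuse into one piece — 1 connected region; (rotated 35° about Z; rotation is an isometry so areas/perimeters/island counts are preserved). Overall, the cross-section is a single solid region. Undo the 35° rotation: the query point maps to (21.333, 3.618) in the un-rotated model frame. The nearest boundary edge runs (24.50, 1.00)→(12.50, 1.00); distance from the point to it = 2.62 mm. The point is inside the cross-section and 2.62 mm from the nearest boundary — more than the 0.8 mm shell width (2 × 0.4), so it's in the infill interior.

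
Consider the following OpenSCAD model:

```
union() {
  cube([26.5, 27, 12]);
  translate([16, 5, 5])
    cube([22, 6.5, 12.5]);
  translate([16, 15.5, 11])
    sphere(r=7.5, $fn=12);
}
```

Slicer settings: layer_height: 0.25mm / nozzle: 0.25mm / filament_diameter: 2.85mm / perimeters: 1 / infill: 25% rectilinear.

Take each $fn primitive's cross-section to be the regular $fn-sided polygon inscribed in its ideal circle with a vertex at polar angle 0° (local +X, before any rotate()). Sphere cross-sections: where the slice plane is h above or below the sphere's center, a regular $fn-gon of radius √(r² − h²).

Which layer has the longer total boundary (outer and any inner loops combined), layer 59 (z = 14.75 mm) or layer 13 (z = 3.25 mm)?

Layer 59 (z = 14.75): the cube is not intersected at this z (z outside [0, 12]); the 22×6.5 cube at (16, 5) contributes its full rectangle (perimeter 57.00 mm); the sphere at (16, 15.5): section is a regular 12-gon, circumradius = √(r²−h²) = √(7.5²−3.75²) = 6.495 (perimeter = 2·12·6.495·sin(180°/12) = 40.35 mm); Merging all regions: the regions partially overlap (shared area 8.01 mm²), so the edge portions inside another operand are dropped and the merged outline is re-measured after clipping — boundary = 84.32 mm. So its perimeter = 84.32 mm. Layer 13 (z = 3.25): the cube (footprint 26.5×27) is included at this height (perimeter 107.00 mm); the cube at (16, 5) is not intersected at this z (z outside [5, 17.5]); the sphere at (16, 15.5) is not intersected at this z (|z−center|=7.750 > r=7.5); Taking the union: only the 26.5×27 cube is present, so the union is just that shape — boundary = 107.00 mm. So its perimeter = 107.00 mm. Layer 13 is larger (107.00 vs 84.32 mm).

layer 13 (z = 3.25 mm)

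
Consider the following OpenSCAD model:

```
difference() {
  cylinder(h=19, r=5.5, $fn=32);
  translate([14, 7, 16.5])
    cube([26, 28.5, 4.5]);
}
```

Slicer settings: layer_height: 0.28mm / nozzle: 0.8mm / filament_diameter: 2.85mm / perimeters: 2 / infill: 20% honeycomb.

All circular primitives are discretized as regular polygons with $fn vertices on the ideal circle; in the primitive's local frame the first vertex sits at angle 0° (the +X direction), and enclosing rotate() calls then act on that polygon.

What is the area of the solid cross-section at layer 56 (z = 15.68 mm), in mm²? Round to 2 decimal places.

At z = 15.68 mm: the r=5.5 cylinder contributes a regular 32-gon of circumradius 5.5 (area = (32/2)·5.500²·sin(360°/32) = 94.42 mm²); the cube at (14, 7) does not reach this height (z outside [16.5, 21]); Taking the first minus the rest: none of the subtracted shapes is present at this height, so the r=5.5 cylinder is unchanged — area = 94.42 mm². Overall, the cross-section is a single solid region. Net area = 94.42 mm².

94.42 mm²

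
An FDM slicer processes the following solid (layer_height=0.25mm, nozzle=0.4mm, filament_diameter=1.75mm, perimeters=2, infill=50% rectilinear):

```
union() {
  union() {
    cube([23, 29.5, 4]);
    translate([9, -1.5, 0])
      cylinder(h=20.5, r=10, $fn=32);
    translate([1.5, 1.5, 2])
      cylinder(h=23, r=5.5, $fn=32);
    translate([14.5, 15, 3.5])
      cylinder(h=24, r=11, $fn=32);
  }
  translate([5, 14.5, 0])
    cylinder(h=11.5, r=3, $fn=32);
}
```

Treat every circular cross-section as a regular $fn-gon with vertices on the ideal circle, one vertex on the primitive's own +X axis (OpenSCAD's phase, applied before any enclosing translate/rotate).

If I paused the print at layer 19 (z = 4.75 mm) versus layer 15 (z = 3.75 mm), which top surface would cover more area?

layer 15 (z = 3.75 mm)

Layer 19 (z = 4.75): the cube is absent (z outside [0, 4]); the cylinder at (9, -1.5): section is a regular 32-gon, circumradius r=10 (area = (32/2)·10.000²·sin(360°/32) = 312.14 mm²); the r=5.5 cylinder at (1.5, 1.5) contributes a regular 32-gon of circumradius 5.5 (area = (32/2)·5.500²·sin(360°/32) = 94.42 mm²); the r=11 cylinder at (14.5, 15) contributes a regular 32-gon of circumradius 11 (area = (32/2)·11.000²·sin(360°/32) = 377.69 mm²); Merging all regions: the regions partially overlap — summed areas 784.26 mm² minus the doubly-counted overlap 90.10 mm² gives 694.17 mm² — area = 694.17 mm²; the cylinder at (5, 14.5): section is a regular 32-gon, circumradius r=3 (area = (32/2)·3.000²·sin(360°/32) = 28.09 mm²); Taking the union: the regions partially overlap — summed areas 722.26 mm² minus the doubly-counted overlap 21.77 mm² gives 700.49 mm² — area = 700.49 mm². So its area = 700.49 mm². Layer 15 (z = 3.75): the cube (footprint 23×29.5) is included at this height (area 678.50 mm²); the cylinder at (9, -1.5): section is a regular 32-gon, circumradius r=10 (area = (32/2)·10.000²·sin(360°/32) = 312.14 mm²); the cylinder at (1.5, 1.5): section is a regular 32-gon, circumradius r=5.5 (area = (32/2)·5.500²·sin(360°/32) = 94.42 mm²); the r=11 cylinder at (14.5, 15) gives a regular 32-gon of circumradius 11 (constant along its height) (area = (32/2)·11.000²·sin(360°/32) = 377.69 mm²); Combining (union): the regions partially overlap — summed areas 1462.76 mm² minus the doubly-counted overlap 547.41 mm² gives 915.35 mm² — area = 915.35 mm²; the r=3 cylinder at (5, 14.5) contributes a regular 32-gon of circumradius 3 (area = (32/2)·3.000²·sin(360°/32) = 28.09 mm²); Taking the union: the r=3 cylinder at (5, 14.5) lies entirely inside the result so far, so the union is just the result so far — area = 915.35 mm². So its area = 915.35 mm². Layer 15 is larger (915.35 vs 700.49 mm²).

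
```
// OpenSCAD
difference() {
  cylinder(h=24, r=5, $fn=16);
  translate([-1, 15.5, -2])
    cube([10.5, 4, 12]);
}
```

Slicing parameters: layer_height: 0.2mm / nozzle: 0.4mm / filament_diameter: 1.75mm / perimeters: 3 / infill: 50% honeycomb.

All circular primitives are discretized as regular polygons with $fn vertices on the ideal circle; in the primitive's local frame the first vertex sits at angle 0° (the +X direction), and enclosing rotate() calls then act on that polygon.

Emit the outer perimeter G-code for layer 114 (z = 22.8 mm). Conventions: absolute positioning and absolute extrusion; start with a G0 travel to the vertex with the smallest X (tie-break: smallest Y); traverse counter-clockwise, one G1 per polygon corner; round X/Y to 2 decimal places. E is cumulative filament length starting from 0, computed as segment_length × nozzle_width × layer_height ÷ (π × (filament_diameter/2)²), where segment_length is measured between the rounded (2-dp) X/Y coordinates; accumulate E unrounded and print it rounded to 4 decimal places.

At z = 22.8 mm: the r=5 cylinder gives a regular 16-gon of circumradius 5 (constant along its height); the cube at (-1, 15.5) does not reach this height (z outside [-2, 10]); Subtracting the remaining from the first: none of the subtracted shapes is present at this height, so the r=5 cylinder is unchanged — 1 connected region. The outline is a single polygon with 16 vertices. Extrusion per mm of travel: 0.4 × 0.2 / (π × 0.875²) = 0.033260. Accumulating E over each segment gives final E = 1.0385.

G0 X-5.00 Y0.00 Z22.80
G1 X-4.62 Y-1.91 E0.0648
G1 X-3.54 Y-3.54 E0.1298
G1 X-1.91 Y-4.62 E0.1948
G1 X0.00 Y-5.00 E0.2596
G1 X1.91 Y-4.62 E0.3244
G1 X3.54 Y-3.54 E0.3894
G1 X4.62 Y-1.91 E0.4545
G1 X5.00 Y0.00 E0.5192
G1 X4.62 Y1.91 E0.5840
G1 X3.54 Y3.54 E0.6490
G1 X1.91 Y4.62 E0.7141
G1 X0.00 Y5.00 E0.7788
G1 X-1.91 Y4.62 E0.8436
G1 X-3.54 Y3.54 E0.9086
G1 X-4.62 Y1.91 E0.9737
G1 X-5.00 Y0.00 E1.0385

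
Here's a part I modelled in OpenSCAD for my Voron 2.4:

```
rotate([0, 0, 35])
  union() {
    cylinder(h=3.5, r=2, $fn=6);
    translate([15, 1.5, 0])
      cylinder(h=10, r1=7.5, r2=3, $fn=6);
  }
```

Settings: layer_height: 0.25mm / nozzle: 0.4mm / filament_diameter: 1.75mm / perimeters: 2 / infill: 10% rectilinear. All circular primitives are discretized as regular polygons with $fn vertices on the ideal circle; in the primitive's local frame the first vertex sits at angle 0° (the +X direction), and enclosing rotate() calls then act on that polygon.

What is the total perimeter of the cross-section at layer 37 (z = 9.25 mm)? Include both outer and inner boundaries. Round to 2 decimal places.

At z = 9.25 mm: the cylinder does not reach this height (z outside [0, 3.5]); the cone at (15, 1.5): at t=0.925 of its height the radius interpolates to r₁+(r₂−r₁)t = 3.337, giving a regular 6-gon of that circumradius (perimeter = 2·6·3.337·sin(180°/6) = 20.02 mm); Merging all regions: only the cone at (15, 1.5) is present, so the union is just that shape — boundary = 20.02 mm; (rotated 35° about Z; rotation is an isometry so areas/perimeters/island counts are preserved). Overall, the cross-section is a single solid region. Total boundary length (outer) = 20.02 mm.

20.02 mm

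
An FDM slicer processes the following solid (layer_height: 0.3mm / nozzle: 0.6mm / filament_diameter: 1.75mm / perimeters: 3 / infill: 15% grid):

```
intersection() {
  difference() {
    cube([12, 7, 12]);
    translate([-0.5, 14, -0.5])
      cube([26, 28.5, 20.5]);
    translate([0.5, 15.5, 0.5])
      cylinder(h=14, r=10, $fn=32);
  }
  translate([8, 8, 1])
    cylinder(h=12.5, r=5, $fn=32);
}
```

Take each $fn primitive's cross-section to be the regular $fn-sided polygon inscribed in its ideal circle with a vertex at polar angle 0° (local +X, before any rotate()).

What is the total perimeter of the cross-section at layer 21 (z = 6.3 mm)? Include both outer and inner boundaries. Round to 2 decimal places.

At z = 6.3 mm: the 12×7 cube contributes its full rectangle (perimeter 38.00 mm); the 26×28.5 cube at (-0.5, 14) contributes its full rectangle (perimeter 109.00 mm); the r=10 cylinder at (0.5, 15.5) gives a regular 32-gon of circumradius 10 (constant along its height) (perimeter = 2·32·10.000·sin(180°/32) = 62.73 mm); Taking the first minus the rest: starting from the 12×7 cube, the 26×28.5 cube at (-0.5, 14) misses the remaining region (no effect); the r=10 cylinder at (0.5, 15.5) partially overlaps it — only the 5.91 mm² overlap (of its 312.14 mm²) is removed, clipping the outline — boundary = 36.83 mm; the r=5 cylinder at (8, 8) contributes a regular 32-gon of circumradius 5 (perimeter = 2·32·5.000·sin(180°/32) = 31.37 mm); Taking the intersection: the r=5 cylinder at (8, 8) partially overlaps that combined region; clipping to the common part keeps 26.60 mm² — boundary = 21.19 mm. Overall, the cross-section is a single solid region. Total boundary length (outer) = 21.19 mm.

21.19 mm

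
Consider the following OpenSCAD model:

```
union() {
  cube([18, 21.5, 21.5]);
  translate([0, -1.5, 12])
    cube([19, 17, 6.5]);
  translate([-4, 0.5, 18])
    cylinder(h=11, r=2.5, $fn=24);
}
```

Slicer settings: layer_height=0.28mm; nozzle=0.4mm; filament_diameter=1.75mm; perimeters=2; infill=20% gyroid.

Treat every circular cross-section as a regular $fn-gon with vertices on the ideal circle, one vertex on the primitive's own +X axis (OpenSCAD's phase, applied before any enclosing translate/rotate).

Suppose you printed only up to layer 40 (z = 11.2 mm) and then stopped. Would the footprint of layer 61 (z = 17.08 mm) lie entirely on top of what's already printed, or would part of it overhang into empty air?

part overhangs

Compare the two slices. At z = 11.2: the cube is present — its section is the full 18×21.5 rectangle (area 387.00 mm²); the cube at (0, -1.5) does not reach this height (z outside [12, 18.5]); the cylinder at (-4, 0.5) is absent (z outside [18, 29]); Merging all regions: only the 18×21.5 cube is present, so the union is just that shape — area = 387.00 mm². At z = 17.08: the 18×21.5 cube contributes its full rectangle (area 387.00 mm²); the 19×17 cube at (0, -1.5) contributes its full rectangle (area 323.00 mm²); the cylinder at (-4, 0.5) is absent (z outside [18, 29]); Taking the union: the regions partially overlap — summed areas 710.00 mm² minus the doubly-counted overlap 279.00 mm² gives 431.00 mm² — area = 431.00 mm². Checking containment: at z = 17.08 the cross-section extends beyond the z = 11.2 cross-section by about 44.00 mm².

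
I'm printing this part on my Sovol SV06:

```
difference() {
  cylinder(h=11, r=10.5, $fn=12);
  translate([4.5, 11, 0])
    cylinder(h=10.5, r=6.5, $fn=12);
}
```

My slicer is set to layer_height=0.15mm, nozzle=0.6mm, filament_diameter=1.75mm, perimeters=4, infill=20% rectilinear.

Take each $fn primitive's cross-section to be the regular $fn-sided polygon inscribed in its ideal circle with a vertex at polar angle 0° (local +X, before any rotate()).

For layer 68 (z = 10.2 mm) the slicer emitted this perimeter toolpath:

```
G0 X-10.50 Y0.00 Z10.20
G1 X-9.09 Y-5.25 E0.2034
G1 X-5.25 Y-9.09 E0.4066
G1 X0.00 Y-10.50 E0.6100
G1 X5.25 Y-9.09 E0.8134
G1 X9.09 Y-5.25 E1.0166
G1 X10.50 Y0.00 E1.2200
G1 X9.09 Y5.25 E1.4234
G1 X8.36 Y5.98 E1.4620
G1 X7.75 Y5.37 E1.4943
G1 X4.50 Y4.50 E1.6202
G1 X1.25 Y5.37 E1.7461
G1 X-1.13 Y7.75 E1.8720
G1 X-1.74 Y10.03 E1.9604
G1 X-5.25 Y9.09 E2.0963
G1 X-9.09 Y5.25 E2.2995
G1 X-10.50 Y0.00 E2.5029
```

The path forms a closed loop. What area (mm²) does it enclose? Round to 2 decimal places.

Apply the shoelace formula to the sequence of (X, Y) vertices; enclosed area = 294.48 mm².

294.48 mm²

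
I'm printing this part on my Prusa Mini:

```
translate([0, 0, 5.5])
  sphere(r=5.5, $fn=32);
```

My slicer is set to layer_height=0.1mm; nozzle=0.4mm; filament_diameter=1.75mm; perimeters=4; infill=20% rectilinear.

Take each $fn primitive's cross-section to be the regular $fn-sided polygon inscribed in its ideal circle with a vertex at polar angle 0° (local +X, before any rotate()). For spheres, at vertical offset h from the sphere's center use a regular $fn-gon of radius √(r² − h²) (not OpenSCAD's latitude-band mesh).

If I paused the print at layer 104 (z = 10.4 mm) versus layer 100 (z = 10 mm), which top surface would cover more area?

layer 100 (z = 10 mm)

Layer 104 (z = 10.4): the r=5.5 sphere slices to a regular 32-gon of circumradius 2.498 (√(r²−h²) with h=4.9 from center) (area = (32/2)·2.498²·sin(360°/32) = 19.48 mm²). So its area = 19.48 mm². Layer 100 (z = 10): the r=5.5 sphere slices to a regular 32-gon of circumradius 3.162 (√(r²−h²) with h=4.5 from center) (area = (32/2)·3.162²·sin(360°/32) = 31.21 mm²). So its area = 31.21 mm². Layer 100 is larger (31.21 vs 19.48 mm²).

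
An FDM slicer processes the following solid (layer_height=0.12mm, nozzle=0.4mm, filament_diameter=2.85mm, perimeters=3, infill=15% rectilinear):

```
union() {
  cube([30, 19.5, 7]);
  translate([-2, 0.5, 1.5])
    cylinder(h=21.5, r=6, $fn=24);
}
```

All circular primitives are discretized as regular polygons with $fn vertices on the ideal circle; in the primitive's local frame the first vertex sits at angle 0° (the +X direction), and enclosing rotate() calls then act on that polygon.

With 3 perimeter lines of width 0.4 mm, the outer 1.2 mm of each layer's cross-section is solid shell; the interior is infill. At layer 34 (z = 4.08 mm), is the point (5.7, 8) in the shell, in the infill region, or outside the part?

At z = 4.08 mm: the 30×19.5 cube contributes its full rectangle; the r=6 cylinder at (-2, 0.5) gives a regular 24-gon of circumradius 6 (constant along its height); Merging all regions: the regions partially overlap (shared area 18.23 mm²), so overlapping operands fuse into one piece — 1 connected region. Overall, the cross-section is a single solid region. The nearest boundary edge runs (0.00, 6.11)→(0.00, 19.50); distance from the point to it = 5.70 mm. The point is inside the cross-section and 5.70 mm from the nearest boundary — more than the 1.2 mm shell width (3 × 0.4), so it's in the infill interior.

infill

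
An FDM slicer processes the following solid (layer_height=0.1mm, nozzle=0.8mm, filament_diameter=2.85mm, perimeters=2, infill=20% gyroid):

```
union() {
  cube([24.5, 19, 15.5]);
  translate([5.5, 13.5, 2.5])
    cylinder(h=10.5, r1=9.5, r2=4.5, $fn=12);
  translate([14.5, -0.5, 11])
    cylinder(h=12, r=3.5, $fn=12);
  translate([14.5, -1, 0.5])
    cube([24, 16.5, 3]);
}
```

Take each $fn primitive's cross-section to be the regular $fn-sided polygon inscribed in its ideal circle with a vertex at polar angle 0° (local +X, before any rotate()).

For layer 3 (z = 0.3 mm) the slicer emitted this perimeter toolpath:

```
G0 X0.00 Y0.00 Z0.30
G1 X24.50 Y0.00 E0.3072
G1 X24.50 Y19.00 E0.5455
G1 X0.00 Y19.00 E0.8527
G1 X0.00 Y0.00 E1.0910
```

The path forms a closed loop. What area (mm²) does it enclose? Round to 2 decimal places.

465.50 mm²

Apply the shoelace formula to the sequence of (X, Y) vertices; enclosed area = 465.50 mm².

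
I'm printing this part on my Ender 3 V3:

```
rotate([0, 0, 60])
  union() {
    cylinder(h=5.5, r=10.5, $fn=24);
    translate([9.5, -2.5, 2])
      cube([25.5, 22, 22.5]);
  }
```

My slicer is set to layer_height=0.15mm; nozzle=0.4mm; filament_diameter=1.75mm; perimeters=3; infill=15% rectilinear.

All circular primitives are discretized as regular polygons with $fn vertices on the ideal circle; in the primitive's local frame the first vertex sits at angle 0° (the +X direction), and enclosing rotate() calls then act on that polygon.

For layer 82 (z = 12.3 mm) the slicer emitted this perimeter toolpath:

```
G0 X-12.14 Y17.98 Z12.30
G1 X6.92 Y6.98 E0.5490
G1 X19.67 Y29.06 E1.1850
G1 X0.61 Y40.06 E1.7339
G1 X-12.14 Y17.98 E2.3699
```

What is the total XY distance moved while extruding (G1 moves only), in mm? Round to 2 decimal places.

95.01 mm

Sum the Euclidean lengths of each G1 segment: total = 95.01 mm.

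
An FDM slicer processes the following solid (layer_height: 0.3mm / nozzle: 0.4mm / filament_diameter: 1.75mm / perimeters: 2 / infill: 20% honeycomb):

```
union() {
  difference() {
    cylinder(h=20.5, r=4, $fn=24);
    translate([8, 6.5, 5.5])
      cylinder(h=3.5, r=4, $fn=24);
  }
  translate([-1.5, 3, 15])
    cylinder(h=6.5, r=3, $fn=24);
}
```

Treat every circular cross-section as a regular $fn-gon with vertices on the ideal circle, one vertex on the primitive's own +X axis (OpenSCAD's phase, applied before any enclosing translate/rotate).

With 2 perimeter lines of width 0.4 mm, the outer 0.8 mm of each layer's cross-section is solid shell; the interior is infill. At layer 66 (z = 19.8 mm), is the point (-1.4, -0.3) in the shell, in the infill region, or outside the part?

infill

At z = 19.8 mm: the cylinder: section is a regular 24-gon, circumradius r=4; the cylinder at (8, 6.5) is not intersected at this z (z outside [5.5, 9]); Taking the first minus the rest: none of the subtracted shapes is present at this height, so the r=4 cylinder is unchanged — 1 connected region; the cylinder at (-1.5, 3): section is a regular 24-gon, circumradius r=3; Taking the union: the regions partially overlap (shared area 15.26 mm²), so overlapping operands fuse into one piece — 1 connected region. Overall, the cross-section is a single solid region. The nearest boundary edge runs (-3.86, -1.04)→(-4.00, 0.00); distance from the point to it = 2.54 mm. The point is inside the cross-section and 2.54 mm from the nearest boundary — more than the 0.8 mm shell width (2 × 0.4), so it's in the infill interior.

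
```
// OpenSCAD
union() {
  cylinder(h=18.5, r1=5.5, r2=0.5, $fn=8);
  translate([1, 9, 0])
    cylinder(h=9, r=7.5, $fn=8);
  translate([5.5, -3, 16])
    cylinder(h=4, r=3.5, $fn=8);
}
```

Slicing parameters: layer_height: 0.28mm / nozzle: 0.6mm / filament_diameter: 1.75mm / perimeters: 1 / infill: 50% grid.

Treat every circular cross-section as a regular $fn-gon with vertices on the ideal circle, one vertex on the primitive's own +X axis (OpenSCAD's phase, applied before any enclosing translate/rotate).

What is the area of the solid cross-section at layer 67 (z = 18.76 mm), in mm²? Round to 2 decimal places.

At z = 18.76 mm: the cone is absent (z outside [0, 18.5]); the cylinder at (1, 9) is not intersected at this z (z outside [0, 9]); the r=3.5 cylinder at (5.5, -3) contributes a regular 8-gon of circumradius 3.5 (area = (8/2)·3.500²·sin(360°/8) = 34.65 mm²); Merging all regions: only the r=3.5 cylinder at (5.5, -3) is present, so the union is just that shape — area = 34.65 mm². Overall, the cross-section is a single solid region. Net area = 34.65 mm².

34.65 mm²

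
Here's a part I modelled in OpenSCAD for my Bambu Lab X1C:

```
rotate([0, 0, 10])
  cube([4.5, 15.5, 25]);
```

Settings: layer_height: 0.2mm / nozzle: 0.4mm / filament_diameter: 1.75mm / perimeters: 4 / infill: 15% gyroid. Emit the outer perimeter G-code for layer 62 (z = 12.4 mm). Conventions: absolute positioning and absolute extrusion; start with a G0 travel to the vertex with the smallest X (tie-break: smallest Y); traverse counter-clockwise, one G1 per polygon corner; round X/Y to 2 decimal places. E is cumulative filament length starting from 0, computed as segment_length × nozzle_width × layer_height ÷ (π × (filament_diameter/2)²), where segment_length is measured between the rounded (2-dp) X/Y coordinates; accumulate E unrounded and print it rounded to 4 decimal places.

At z = 12.4 mm: the 4.5×15.5 cube contributes its full rectangle; (whole slice rotated 10° about Z — lengths, areas and connectivity unchanged). The outline is a single polygon with 4 vertices. Extrusion per mm of travel: 0.4 × 0.2 / (π × 0.875²) = 0.033260. Accumulating E over each segment gives final E = 1.3304.

G0 X-2.69 Y15.26 Z12.40
G1 X0.00 Y0.00 E0.5154
G1 X4.43 Y0.78 E0.6650
G1 X1.74 Y16.05 E1.1807
G1 X-2.69 Y15.26 E1.3304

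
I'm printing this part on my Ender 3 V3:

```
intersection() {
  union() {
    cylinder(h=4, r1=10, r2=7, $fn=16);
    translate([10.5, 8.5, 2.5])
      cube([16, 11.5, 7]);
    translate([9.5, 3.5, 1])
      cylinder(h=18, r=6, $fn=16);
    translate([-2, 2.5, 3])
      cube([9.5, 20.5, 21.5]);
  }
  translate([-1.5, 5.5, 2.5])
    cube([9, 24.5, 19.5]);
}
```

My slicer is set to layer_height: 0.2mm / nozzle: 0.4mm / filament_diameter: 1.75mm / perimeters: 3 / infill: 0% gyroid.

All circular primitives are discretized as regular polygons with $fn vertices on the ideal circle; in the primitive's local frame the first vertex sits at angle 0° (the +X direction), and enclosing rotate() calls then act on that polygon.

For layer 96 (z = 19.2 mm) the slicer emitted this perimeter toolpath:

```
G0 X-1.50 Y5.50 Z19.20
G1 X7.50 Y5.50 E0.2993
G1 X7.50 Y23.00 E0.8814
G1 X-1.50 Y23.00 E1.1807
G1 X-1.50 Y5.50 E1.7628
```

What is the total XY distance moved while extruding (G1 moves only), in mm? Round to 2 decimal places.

53.00 mm

Sum the Euclidean lengths of each G1 segment: total = 53.00 mm.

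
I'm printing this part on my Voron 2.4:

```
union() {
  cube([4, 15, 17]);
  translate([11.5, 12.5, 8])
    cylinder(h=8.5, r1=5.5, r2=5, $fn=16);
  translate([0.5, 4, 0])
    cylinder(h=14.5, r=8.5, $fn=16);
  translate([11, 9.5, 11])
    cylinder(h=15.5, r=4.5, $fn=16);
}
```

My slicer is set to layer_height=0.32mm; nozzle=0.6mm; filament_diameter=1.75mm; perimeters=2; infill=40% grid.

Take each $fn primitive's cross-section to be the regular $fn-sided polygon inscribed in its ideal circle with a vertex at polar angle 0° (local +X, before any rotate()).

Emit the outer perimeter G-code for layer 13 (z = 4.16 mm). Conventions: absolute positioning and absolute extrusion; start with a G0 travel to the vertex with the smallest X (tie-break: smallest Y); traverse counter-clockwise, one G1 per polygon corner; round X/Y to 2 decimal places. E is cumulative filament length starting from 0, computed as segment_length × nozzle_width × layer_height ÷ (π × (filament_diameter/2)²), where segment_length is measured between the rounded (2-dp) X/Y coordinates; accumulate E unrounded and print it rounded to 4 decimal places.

G0 X-8.00 Y4.00 Z4.16
G1 X-7.35 Y0.75 E0.2646
G1 X-5.51 Y-2.01 E0.5294
G1 X-2.75 Y-3.85 E0.7941
G1 X0.50 Y-4.50 E1.0587
G1 X3.75 Y-3.85 E1.3233
G1 X6.51 Y-2.01 E1.5881
G1 X8.35 Y0.75 E1.8528
G1 X9.00 Y4.00 E2.1174
G1 X8.35 Y7.25 E2.3820
G1 X6.51 Y10.01 E2.6468
G1 X4.00 Y11.69 E2.8879
G1 X4.00 Y15.00 E3.1521
G1 X0.00 Y15.00 E3.4714
G1 X0.00 Y12.40 E3.6789
G1 X-2.75 Y11.85 E3.9028
G1 X-5.51 Y10.01 E4.1676
G1 X-7.35 Y7.25 E4.4324
G1 X-8.00 Y4.00 E4.6969

At z = 4.16 mm: the 4×15 cube contributes its full rectangle; the cone at (11.5, 12.5) does not reach this height (z outside [8, 16.5]); the r=8.5 cylinder at (0.5, 4) contributes a regular 16-gon of circumradius 8.5; the cylinder at (11, 9.5) does not reach this height (z outside [11, 26.5]); Combining (union): the regions partially overlap (shared area 48.74 mm²), so overlapping operands fuse into one piece — 1 connected region. The outline is a single polygon with 18 vertices. Extrusion per mm of travel: 0.6 × 0.32 / (π × 0.875²) = 0.079824. Accumulating E over each segment gives final E = 4.6969.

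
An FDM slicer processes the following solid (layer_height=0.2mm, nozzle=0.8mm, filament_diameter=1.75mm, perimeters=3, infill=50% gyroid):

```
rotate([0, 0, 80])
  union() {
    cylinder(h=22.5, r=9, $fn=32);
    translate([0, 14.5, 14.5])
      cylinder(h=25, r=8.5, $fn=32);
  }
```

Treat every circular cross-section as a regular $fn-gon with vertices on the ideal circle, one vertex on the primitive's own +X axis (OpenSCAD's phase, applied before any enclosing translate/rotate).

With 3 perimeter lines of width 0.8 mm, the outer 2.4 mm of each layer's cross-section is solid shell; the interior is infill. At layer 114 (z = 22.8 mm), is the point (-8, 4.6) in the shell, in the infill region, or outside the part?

At z = 22.8 mm: the cylinder does not reach this height (z outside [0, 22.5]); the r=8.5 cylinder at (0, 14.5) gives a regular 32-gon of circumradius 8.5 (constant along its height); Combining (union): only the r=8.5 cylinder at (0, 14.5) is present, so the union is just that shape — 1 connected region; (whole slice rotated 80° about Z — lengths, areas and connectivity unchanged). Overall, the cross-section is a single solid region. Undo the 80° rotation: the query point maps to (3.141, 8.677) in the un-rotated model frame. The nearest boundary edge runs (3.25, 6.65)→(4.72, 7.43); distance from the point to it = 1.84 mm. The point is inside the cross-section, 1.84 mm from the nearest boundary — within the 2.4 mm shell band (3 × 0.8).

shell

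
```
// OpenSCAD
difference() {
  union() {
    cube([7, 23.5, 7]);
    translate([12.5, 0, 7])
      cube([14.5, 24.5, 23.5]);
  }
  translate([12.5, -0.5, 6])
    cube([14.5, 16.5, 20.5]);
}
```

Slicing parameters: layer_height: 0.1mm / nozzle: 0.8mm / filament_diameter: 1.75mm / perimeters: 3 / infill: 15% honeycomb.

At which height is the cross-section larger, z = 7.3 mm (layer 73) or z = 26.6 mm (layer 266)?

layer 266 (z = 26.6 mm)

Layer 73 (z = 7.3): the cube is not intersected at this z (z outside [0, 7]); the cube at (12.5, 0) (footprint 14.5×24.5) is included at this height (area 355.25 mm²); Merging all regions: only the 14.5×24.5 cube at (12.5, 0) is present, so the union is just that shape — area = 355.25 mm²; the 14.5×16.5 cube at (12.5, -0.5) contributes its full rectangle (area 239.25 mm²); After the difference (first − rest): starting from the result so far (355.25 mm²), the 14.5×16.5 cube at (12.5, -0.5) partially overlaps it — only the 232.00 mm² overlap (of its 239.25 mm²) is removed, clipping the outline — area = 123.25 mm². So its area = 123.25 mm². Layer 266 (z = 26.6): the cube is not intersected at this z (z outside [0, 7]); the cube at (12.5, 0) is present — its section is the full 14.5×24.5 rectangle (area 355.25 mm²); Merging all regions: only the 14.5×24.5 cube at (12.5, 0) is present, so the union is just that shape — area = 355.25 mm²; the cube at (12.5, -0.5) is not intersected at this z (z outside [6, 26.5]); After the difference (first − rest): none of the subtracted shapes is present at this height, so the result so far is unchanged — area = 355.25 mm². So its area = 355.25 mm². Layer 266 is larger (355.25 vs 123.25 mm²).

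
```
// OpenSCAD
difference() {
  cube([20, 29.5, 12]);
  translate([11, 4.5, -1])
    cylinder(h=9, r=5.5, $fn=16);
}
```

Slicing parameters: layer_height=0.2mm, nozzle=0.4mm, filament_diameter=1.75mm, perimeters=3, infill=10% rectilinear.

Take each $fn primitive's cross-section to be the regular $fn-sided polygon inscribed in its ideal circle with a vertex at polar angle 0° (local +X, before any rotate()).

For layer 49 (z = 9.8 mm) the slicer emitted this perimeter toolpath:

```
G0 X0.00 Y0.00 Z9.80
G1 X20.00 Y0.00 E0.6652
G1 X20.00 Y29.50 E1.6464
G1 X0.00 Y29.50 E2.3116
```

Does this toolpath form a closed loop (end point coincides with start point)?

Start point (G0): (0.00, 0.00). End point (last G1): the path does not return to the start — open.

no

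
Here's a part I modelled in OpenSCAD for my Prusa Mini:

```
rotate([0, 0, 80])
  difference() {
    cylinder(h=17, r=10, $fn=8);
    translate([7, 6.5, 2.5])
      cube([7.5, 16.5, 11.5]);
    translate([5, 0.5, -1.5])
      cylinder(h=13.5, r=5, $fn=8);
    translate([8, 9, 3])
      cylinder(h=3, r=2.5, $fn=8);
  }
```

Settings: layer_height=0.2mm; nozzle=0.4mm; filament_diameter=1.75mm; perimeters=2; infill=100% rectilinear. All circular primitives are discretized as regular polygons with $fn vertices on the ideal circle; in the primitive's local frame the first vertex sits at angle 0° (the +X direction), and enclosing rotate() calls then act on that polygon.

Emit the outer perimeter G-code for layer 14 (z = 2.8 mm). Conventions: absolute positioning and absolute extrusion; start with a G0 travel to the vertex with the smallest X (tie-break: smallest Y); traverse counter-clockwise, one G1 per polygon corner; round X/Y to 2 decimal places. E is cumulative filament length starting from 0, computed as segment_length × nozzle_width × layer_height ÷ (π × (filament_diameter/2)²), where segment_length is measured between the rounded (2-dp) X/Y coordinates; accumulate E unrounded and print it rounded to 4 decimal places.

At z = 2.8 mm: the r=10 cylinder contributes a regular 8-gon of circumradius 10; the cube at (7, 6.5) is present — its section is the full 7.5×16.5 rectangle; the cylinder at (5, 0.5): section is a regular 8-gon, circumradius r=5; the cylinder at (8, 9) does not reach this height (z outside [3, 6]); Taking the first minus the rest: starting from the r=10 cylinder, the 7.5×16.5 cube at (7, 6.5) partially overlaps it — only the 0.11 mm² overlap (of its 123.75 mm²) is removed, clipping the outline; the r=5 cylinder at (5, 0.5) partially overlaps it — only the 69.94 mm² overlap (of its 70.71 mm²) is removed, clipping the outline — 1 connected region; (rotated 80° about Z; rotation is an isometry so areas/perimeters/island counts are preserved). The outline is a single polygon with 18 vertices. Extrusion per mm of travel: 0.4 × 0.2 / (π × 0.875²) = 0.033260. Accumulating E over each segment gives final E = 2.7770.

G0 X-9.85 Y1.74 Z2.80
G1 X-8.19 Y-5.74 E0.2548
G1 X-1.74 Y-9.85 E0.5092
G1 X5.74 Y-8.19 E0.7641
G1 X9.85 Y-1.74 E1.0184
G1 X8.19 Y5.74 E1.2733
G1 X1.74 Y9.85 E1.5277
G1 X1.47 Y9.79 E1.5369
G1 X4.47 Y7.88 E1.6551
G1 X5.30 Y4.14 E1.7826
G1 X3.24 Y0.92 E1.9097
G1 X-0.49 Y0.09 E2.0368
G1 X-3.72 Y2.14 E2.1640
G1 X-4.55 Y5.88 E2.2915
G1 X-2.64 Y8.88 E2.4097
G1 X-5.13 Y8.33 E2.4946
G1 X-5.19 Y8.02 E2.5051
G1 X-5.78 Y8.13 E2.5250
G1 X-9.85 Y1.74 E2.7770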